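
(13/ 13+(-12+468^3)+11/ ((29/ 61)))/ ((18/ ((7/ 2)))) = 5202039640/ 261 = 19931186.36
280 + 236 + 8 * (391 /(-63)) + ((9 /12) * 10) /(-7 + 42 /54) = 468865 /1008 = 465.14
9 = 9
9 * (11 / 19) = 99 / 19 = 5.21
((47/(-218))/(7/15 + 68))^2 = 497025/50124940996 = 0.00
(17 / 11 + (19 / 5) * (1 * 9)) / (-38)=-983 / 1045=-0.94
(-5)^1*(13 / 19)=-65 / 19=-3.42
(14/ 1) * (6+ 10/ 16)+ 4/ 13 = 93.06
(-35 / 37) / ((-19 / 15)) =525 / 703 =0.75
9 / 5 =1.80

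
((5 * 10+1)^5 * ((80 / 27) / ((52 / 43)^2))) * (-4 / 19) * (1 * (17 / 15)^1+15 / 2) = -4079740431522 / 3211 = -1270551364.54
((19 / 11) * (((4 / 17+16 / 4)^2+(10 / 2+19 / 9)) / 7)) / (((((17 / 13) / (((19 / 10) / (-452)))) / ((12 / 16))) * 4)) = -2388737 / 641220195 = -0.00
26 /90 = 0.29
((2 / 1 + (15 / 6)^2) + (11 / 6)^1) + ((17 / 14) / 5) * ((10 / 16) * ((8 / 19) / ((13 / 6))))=209821 / 20748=10.11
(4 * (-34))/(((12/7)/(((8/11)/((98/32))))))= -4352/231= -18.84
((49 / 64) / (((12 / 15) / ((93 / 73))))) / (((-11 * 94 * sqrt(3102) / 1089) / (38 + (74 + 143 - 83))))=-2939265 * sqrt(3102) / 41281792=-3.97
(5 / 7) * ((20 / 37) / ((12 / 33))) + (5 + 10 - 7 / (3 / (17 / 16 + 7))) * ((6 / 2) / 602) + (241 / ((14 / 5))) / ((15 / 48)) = 98529965 / 356384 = 276.47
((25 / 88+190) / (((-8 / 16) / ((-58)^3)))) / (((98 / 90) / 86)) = 3160968050700 / 539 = 5864504732.28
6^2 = 36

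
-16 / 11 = -1.45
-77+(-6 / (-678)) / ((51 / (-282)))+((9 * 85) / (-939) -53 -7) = -82893678 / 601273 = -137.86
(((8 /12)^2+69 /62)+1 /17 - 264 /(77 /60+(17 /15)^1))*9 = -29607049 /30566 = -968.63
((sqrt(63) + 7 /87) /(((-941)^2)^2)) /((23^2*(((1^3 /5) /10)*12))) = 175 /216513344546623818 + 25*sqrt(7) /829553044239938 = 0.00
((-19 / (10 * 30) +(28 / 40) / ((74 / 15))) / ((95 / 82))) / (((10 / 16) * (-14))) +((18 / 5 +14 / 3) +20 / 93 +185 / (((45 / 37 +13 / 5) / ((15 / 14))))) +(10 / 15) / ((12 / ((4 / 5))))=73253616626111 / 1211636317500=60.46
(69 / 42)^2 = 529 / 196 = 2.70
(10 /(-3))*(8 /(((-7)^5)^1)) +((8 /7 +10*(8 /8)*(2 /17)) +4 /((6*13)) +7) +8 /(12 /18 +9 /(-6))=-12692123 /55715205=-0.23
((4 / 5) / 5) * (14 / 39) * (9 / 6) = 28 / 325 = 0.09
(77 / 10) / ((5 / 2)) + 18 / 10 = 122 / 25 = 4.88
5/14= 0.36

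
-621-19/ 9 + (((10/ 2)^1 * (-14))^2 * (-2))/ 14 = -11908/ 9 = -1323.11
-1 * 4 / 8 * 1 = -1 / 2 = -0.50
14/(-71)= -14/71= -0.20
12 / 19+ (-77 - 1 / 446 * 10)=-323668 / 4237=-76.39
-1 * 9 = -9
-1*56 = -56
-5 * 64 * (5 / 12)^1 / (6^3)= -50 / 81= -0.62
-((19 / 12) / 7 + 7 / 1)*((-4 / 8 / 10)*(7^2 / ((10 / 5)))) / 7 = 607 / 480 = 1.26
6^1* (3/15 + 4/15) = 14/5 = 2.80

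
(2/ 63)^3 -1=-250039/ 250047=-1.00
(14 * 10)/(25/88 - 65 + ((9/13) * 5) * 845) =2464/50341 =0.05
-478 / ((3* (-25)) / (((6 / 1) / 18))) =478 / 225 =2.12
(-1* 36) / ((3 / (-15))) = 180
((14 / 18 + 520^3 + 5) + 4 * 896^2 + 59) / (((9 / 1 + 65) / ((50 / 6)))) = 32359348975 / 1998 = 16195870.36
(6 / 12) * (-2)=-1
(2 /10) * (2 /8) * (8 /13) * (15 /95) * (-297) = -1782 /1235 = -1.44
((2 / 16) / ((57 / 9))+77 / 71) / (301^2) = 11917 / 977765992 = 0.00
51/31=1.65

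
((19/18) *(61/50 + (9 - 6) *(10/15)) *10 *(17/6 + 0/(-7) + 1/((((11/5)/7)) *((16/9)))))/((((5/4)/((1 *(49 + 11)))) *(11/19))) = 141873361/10890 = 13027.86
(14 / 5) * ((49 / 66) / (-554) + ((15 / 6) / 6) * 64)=2274979 / 30470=74.66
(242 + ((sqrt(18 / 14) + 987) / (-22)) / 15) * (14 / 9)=371.79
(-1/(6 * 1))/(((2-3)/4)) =2/3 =0.67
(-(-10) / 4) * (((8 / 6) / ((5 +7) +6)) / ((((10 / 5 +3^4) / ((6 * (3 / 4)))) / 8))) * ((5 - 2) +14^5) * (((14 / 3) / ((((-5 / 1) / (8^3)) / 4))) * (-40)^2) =-98691684761600 / 747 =-132117382545.65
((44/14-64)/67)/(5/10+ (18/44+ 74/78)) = -182754/373793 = -0.49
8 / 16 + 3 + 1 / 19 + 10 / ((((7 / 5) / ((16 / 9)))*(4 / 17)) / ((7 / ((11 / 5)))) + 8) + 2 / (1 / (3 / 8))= 303767 / 54796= 5.54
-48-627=-675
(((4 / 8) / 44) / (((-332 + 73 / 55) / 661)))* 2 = -3305 / 72748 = -0.05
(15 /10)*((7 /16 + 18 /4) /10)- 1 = -83 /320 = -0.26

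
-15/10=-3/2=-1.50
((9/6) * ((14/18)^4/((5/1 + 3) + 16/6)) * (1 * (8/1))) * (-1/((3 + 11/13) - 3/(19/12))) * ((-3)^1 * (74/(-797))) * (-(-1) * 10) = -109713695/186698844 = -0.59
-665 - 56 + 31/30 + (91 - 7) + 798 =4861/30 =162.03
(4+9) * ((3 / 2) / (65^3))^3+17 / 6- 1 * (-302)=11656027255539062581 / 38237377546875000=304.83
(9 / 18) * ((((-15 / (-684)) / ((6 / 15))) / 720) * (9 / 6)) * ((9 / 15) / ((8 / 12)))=1 / 19456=0.00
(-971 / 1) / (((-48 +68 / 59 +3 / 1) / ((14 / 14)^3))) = 57289 / 2587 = 22.14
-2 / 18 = -1 / 9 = -0.11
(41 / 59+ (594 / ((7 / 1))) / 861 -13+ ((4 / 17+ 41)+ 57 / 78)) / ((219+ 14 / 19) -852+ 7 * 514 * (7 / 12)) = 88870007295 / 4379574538339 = 0.02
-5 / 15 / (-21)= 1 / 63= 0.02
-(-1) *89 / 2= 89 / 2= 44.50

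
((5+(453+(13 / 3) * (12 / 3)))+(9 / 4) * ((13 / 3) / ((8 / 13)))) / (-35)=-47153 / 3360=-14.03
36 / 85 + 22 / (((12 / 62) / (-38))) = -1101322 / 255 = -4318.91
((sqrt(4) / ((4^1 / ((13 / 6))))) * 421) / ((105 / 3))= 5473 / 420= 13.03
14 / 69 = 0.20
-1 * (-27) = 27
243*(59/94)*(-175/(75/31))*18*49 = -457335963/47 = -9730552.40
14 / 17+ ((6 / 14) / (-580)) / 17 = 56837 / 69020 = 0.82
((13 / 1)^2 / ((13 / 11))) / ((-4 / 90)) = -6435 / 2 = -3217.50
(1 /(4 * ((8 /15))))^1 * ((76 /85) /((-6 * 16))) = -19 /4352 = -0.00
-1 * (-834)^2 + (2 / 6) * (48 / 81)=-56340020 / 81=-695555.80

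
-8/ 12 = -2/ 3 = -0.67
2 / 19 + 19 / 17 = 395 / 323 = 1.22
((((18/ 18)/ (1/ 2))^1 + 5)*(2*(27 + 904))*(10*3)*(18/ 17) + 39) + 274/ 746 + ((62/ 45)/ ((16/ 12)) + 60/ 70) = 551369678057/ 1331610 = 414062.43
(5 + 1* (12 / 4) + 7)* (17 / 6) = 85 / 2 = 42.50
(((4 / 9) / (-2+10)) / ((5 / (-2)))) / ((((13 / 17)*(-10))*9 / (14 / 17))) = 7 / 26325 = 0.00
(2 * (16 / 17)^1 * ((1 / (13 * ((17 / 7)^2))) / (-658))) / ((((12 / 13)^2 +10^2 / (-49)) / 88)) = 0.00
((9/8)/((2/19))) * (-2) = -21.38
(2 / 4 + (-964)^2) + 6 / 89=165414789 / 178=929296.57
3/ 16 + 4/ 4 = 19/ 16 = 1.19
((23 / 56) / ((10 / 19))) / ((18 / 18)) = 437 / 560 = 0.78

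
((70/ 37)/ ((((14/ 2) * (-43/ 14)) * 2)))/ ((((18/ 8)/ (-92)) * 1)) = 25760/ 14319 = 1.80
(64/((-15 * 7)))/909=-64/95445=-0.00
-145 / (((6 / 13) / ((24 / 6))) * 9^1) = -3770 / 27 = -139.63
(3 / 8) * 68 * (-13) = -663 / 2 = -331.50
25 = 25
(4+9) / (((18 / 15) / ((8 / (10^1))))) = 8.67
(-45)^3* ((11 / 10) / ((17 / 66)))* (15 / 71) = -82216.34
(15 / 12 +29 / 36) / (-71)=-37 / 1278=-0.03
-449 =-449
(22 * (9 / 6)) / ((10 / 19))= 627 / 10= 62.70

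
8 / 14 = 4 / 7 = 0.57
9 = 9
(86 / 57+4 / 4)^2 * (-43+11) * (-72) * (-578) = -3025797632 / 361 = -8381710.89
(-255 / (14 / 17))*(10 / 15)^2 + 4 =-2806 / 21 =-133.62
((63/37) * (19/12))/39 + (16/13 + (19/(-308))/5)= 476873/370370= 1.29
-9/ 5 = -1.80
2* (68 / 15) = 136 / 15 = 9.07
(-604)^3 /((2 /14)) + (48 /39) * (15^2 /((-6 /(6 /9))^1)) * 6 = -1542442232.62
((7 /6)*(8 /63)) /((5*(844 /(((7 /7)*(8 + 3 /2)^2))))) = 361 /113940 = 0.00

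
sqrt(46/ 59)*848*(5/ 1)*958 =3586611.00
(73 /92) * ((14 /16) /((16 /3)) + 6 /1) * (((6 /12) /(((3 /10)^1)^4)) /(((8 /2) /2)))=11999375 /79488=150.96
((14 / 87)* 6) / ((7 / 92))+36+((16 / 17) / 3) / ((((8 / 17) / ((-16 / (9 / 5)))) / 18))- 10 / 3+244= 5298 / 29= 182.69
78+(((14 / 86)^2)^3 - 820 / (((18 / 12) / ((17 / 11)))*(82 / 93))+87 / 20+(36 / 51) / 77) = -144942764160902993 / 165493284622820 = -875.82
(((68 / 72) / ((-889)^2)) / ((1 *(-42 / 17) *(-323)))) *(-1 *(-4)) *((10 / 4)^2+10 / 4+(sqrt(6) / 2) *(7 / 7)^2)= 17 *sqrt(6) / 5676085422+85 / 1621738692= 0.00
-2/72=-1/36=-0.03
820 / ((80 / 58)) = 594.50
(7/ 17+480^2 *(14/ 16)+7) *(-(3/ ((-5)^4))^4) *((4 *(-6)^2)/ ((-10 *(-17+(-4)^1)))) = -0.00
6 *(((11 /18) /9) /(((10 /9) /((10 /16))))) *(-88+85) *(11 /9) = -121 /144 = -0.84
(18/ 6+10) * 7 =91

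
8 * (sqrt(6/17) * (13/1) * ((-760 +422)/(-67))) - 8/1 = -8 +35152 * sqrt(102)/1139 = 303.69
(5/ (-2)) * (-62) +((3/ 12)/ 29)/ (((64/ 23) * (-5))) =5753577/ 37120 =155.00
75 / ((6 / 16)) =200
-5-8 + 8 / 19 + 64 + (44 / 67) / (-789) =51646315 / 1004397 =51.42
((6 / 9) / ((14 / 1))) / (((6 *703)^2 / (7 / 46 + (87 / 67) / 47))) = 26045 / 54120641767416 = 0.00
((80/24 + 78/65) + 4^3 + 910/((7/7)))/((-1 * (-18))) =7339/135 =54.36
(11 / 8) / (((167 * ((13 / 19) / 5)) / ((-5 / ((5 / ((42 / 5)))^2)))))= -92169 / 108550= -0.85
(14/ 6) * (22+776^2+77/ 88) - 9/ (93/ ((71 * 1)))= 1045412135/ 744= 1405123.84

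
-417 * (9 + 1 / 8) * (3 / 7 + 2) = -517497 / 56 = -9241.02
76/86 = 38/43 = 0.88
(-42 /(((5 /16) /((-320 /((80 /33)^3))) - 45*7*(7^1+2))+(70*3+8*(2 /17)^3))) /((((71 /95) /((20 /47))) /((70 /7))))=0.09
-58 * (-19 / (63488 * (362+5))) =551 / 11650048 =0.00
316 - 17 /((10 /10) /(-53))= 1217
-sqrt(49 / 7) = -2.65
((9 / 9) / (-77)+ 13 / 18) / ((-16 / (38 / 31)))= -18677 / 343728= -0.05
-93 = -93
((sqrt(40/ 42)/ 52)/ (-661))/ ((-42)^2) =-sqrt(105)/ 636638184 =-0.00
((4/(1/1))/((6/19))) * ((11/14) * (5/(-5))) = -209/21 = -9.95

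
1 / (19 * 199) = 1 / 3781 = 0.00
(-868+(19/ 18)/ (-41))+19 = -626581/ 738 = -849.03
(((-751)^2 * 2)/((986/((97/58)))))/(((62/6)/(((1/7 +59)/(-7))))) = -33973728237/21717143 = -1564.37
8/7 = 1.14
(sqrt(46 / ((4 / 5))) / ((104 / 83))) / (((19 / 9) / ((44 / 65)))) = 8217 * sqrt(230) / 64220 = 1.94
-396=-396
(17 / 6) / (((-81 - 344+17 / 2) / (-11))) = 11 / 147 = 0.07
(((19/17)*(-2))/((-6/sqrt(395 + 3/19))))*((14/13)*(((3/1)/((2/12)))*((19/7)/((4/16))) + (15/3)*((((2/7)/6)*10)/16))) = 32857*sqrt(35663)/3978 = 1559.81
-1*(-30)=30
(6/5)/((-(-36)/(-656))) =-328/15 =-21.87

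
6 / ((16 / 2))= 3 / 4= 0.75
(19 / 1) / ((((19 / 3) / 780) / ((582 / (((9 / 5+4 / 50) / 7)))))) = 238329000 / 47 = 5070829.79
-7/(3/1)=-7/3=-2.33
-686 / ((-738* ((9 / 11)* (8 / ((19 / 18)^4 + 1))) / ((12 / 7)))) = 126825083 / 232416864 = 0.55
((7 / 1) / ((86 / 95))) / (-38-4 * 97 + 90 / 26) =-8645 / 472398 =-0.02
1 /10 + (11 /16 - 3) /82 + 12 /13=84843 /85280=0.99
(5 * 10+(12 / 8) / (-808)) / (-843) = -80797 / 1362288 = -0.06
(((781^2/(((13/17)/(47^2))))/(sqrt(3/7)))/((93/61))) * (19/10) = 26547898036847 * sqrt(21)/36270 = 3354225318.33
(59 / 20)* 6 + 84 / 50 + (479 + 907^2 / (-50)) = -79773 / 5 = -15954.60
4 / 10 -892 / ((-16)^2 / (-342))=190729 / 160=1192.06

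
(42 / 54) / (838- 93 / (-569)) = 3983 / 4292235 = 0.00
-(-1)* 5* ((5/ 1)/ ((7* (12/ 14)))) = 25/ 6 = 4.17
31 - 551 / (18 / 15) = -428.17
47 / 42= 1.12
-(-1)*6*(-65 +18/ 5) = -1842/ 5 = -368.40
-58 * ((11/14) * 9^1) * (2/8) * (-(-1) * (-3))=307.61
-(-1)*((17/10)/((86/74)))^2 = 395641/184900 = 2.14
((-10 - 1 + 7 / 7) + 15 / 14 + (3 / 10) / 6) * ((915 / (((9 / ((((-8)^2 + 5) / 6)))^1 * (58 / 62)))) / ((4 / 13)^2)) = -9136444031 / 77952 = -117206.02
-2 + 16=14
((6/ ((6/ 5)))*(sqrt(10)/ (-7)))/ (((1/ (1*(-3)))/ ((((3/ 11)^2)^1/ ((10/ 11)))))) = 27*sqrt(10)/ 154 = 0.55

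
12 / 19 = 0.63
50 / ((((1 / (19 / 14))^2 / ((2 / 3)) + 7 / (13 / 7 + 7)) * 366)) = 559550 / 6572811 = 0.09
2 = 2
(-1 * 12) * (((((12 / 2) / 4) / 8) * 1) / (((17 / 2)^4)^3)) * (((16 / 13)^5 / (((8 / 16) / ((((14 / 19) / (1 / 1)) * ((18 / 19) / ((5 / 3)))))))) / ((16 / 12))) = -10958609055744 / 390464022781588120006265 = -0.00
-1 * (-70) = 70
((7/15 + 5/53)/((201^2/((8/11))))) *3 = 3568/117768915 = 0.00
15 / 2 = 7.50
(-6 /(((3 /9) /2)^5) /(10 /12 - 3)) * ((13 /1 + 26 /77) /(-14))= -11057472 /539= -20514.79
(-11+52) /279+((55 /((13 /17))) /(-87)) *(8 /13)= -494699 /1367379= -0.36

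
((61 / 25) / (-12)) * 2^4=-244 / 75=-3.25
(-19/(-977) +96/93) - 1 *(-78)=2394239/30287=79.05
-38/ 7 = -5.43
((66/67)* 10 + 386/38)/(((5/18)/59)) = 4249.84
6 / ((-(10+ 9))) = -6 / 19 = -0.32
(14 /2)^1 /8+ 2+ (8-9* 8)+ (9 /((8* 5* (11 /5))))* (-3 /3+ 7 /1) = -5325 /88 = -60.51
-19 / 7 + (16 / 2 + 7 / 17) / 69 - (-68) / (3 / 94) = 17473618 / 8211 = 2128.07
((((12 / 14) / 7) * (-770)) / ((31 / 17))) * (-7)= 11220 / 31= 361.94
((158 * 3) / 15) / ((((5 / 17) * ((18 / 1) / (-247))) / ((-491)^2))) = -79971630401 / 225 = -355429468.45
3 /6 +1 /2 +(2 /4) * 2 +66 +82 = 150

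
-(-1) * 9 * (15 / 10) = 27 / 2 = 13.50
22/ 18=11/ 9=1.22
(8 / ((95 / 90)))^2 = 20736 / 361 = 57.44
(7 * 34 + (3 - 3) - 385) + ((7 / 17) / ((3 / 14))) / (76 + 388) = -1739255 / 11832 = -147.00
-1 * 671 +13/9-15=-6161/9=-684.56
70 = 70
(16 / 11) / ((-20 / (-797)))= 3188 / 55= 57.96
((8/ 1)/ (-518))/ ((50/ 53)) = -106/ 6475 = -0.02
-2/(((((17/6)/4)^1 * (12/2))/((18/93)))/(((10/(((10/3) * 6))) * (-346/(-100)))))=-2076/13175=-0.16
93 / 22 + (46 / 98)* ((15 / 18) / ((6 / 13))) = 5.07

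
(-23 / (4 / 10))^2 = 13225 / 4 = 3306.25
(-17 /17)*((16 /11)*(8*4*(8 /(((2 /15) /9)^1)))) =-25134.55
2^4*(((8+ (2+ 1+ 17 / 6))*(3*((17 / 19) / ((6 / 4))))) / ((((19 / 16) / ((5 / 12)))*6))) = 225760 / 9747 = 23.16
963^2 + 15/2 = 1854753/2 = 927376.50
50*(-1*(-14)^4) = -1920800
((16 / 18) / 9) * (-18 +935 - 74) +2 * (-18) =1276 / 27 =47.26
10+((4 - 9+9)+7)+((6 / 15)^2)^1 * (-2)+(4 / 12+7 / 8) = 21.89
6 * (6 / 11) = 36 / 11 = 3.27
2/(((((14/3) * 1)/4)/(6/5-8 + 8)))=72/35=2.06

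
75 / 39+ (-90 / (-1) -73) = 246 / 13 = 18.92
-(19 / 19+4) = -5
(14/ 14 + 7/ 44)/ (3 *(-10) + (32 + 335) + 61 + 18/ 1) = 51/ 18304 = 0.00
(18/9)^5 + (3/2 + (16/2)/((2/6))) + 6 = 127/2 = 63.50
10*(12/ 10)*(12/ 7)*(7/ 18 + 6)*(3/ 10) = 276/ 7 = 39.43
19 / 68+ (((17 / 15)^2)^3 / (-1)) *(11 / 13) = -15241417237 / 10069312500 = -1.51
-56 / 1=-56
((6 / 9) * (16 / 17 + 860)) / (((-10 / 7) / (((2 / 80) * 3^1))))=-25613 / 850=-30.13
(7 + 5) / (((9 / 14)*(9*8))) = 7 / 27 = 0.26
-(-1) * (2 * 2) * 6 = 24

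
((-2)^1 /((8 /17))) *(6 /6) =-17 /4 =-4.25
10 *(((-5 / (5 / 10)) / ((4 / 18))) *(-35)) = 15750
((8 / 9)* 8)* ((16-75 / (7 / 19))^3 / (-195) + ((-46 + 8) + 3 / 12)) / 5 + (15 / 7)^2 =11132368421 / 231525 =48082.79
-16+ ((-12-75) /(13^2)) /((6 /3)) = -5495 /338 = -16.26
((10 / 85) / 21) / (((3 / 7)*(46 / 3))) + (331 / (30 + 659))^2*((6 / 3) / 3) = 28717141 / 185615911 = 0.15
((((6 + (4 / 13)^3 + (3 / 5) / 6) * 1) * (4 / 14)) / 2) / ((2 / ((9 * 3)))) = 3635739 / 307580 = 11.82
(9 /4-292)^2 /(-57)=-1472.90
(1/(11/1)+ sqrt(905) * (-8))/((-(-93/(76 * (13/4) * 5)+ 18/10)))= 139.49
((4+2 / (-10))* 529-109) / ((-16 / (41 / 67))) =-194873 / 2680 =-72.71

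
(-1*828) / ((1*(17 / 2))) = -1656 / 17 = -97.41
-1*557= -557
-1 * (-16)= 16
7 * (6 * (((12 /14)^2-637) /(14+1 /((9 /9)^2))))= -62354 /35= -1781.54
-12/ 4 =-3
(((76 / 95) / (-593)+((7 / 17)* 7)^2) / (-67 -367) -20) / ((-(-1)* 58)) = -7444879609 / 21569509220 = -0.35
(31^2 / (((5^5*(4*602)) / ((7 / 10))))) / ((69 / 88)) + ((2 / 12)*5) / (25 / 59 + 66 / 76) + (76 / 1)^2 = 1551642779655437 / 268606218750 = 5776.65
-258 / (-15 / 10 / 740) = 127280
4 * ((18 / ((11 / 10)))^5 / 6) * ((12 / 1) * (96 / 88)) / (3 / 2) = 6826316.00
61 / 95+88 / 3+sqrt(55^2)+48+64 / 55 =420526 / 3135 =134.14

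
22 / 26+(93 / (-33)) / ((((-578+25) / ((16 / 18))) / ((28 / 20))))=433379 / 508365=0.85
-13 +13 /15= -12.13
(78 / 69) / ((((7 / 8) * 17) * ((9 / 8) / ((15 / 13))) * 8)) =80 / 8211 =0.01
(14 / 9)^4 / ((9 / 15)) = 192080 / 19683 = 9.76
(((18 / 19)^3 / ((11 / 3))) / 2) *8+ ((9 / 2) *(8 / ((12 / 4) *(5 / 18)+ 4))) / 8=4066659 / 2188021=1.86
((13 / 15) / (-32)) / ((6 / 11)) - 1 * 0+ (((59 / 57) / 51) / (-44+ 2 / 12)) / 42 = -28350943 / 570857280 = -0.05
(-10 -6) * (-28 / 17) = 448 / 17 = 26.35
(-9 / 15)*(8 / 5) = -24 / 25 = -0.96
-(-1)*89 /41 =2.17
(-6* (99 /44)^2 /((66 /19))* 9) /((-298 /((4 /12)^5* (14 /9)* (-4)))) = -133 /19668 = -0.01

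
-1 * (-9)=9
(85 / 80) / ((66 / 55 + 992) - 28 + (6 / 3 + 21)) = 85 / 79056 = 0.00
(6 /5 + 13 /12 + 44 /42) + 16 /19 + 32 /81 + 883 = 191235427 /215460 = 887.57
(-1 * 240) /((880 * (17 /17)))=-3 /11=-0.27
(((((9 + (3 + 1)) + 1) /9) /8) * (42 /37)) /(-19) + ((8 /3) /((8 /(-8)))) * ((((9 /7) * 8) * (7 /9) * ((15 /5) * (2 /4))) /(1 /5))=-674929 /4218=-160.01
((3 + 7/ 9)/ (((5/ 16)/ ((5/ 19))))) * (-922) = -501568/ 171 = -2933.15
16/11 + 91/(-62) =-9/682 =-0.01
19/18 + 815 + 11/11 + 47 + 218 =19477/18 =1082.06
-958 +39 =-919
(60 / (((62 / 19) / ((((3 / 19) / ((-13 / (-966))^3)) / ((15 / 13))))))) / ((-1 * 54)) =-100158744 / 5239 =-19117.91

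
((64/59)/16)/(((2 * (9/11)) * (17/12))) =88/3009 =0.03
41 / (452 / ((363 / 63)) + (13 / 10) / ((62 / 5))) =615164 / 1178581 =0.52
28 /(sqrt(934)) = 14 * sqrt(934) /467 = 0.92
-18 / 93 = -6 / 31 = -0.19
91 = 91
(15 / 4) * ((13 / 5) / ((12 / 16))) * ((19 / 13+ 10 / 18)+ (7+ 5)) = 1640 / 9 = 182.22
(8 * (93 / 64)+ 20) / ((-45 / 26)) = -3289 / 180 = -18.27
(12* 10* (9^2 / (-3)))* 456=-1477440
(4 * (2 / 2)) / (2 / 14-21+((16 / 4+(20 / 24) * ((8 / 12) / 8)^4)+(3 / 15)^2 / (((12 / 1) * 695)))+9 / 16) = -60528384000 / 246571419299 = -0.25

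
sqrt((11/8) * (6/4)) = sqrt(33)/4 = 1.44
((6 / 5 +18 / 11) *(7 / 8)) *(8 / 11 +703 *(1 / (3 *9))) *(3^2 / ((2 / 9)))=6510231 / 2420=2690.18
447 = 447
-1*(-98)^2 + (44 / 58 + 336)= -9267.24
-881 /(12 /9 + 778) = -2643 /2338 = -1.13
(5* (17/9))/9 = 85/81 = 1.05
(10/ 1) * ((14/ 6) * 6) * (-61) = -8540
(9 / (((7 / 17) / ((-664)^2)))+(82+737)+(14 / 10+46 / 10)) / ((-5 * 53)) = -67462863 / 1855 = -36368.12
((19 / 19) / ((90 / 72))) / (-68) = -1 / 85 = -0.01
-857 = -857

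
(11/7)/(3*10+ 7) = 11/259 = 0.04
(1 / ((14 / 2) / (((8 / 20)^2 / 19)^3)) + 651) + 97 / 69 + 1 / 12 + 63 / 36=22577363049819 / 34509343750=654.24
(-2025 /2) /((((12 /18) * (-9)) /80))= 13500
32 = 32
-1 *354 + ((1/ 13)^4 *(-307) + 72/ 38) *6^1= -185967108/ 542659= -342.70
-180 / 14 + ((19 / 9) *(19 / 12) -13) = -17021 / 756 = -22.51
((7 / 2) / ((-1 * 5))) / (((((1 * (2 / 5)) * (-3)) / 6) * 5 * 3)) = 7 / 30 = 0.23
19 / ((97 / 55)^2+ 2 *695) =0.01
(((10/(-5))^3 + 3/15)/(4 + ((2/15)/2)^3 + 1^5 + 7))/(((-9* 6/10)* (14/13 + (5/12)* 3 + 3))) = 253500/11218777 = 0.02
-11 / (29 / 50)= -550 / 29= -18.97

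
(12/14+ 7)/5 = 11/7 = 1.57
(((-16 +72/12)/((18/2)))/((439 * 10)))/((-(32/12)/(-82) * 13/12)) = -41/5707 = -0.01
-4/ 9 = -0.44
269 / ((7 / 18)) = 4842 / 7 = 691.71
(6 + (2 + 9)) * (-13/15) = -221/15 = -14.73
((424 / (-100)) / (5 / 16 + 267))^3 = -4878401536 / 1222468780203125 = -0.00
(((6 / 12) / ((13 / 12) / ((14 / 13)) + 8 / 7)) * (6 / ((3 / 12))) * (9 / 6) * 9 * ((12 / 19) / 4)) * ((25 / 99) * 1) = 226800 / 75449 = 3.01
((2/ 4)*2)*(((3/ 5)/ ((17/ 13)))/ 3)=13/ 85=0.15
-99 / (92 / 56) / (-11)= 126 / 23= 5.48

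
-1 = -1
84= 84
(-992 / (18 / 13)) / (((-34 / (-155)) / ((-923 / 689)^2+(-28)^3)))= 71692527.11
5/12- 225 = -2695/12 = -224.58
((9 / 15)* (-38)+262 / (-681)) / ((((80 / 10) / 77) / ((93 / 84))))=-841247 / 3405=-247.06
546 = 546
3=3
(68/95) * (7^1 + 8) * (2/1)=408/19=21.47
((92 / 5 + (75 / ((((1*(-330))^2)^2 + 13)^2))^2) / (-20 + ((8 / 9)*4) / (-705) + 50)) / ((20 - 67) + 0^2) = -49133152619767915749572561123186645572024899 / 3764461892225841461202556637617808378354312398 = -0.01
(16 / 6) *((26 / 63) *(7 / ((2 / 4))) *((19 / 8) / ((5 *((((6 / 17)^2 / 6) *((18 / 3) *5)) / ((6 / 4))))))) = 71383 / 4050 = 17.63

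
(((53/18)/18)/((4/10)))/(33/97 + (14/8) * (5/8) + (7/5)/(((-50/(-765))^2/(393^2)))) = 12852500/1590789643133247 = 0.00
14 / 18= 7 / 9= 0.78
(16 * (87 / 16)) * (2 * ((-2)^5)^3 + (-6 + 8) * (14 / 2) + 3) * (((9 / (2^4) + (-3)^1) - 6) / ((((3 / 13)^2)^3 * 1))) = 318443863446.49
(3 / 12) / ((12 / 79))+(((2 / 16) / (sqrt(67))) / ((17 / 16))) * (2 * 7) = 28 * sqrt(67) / 1139+79 / 48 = 1.85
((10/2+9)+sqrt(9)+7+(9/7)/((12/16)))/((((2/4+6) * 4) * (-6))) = -15/91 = -0.16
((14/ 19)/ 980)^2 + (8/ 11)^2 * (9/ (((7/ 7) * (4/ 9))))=2292494521/ 214036900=10.71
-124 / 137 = -0.91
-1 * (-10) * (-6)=-60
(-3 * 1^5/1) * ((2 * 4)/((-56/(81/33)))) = 81/77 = 1.05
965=965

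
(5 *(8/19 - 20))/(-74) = 930/703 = 1.32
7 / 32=0.22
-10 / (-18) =5 / 9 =0.56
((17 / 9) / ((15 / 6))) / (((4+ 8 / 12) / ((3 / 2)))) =17 / 70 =0.24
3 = 3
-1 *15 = -15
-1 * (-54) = 54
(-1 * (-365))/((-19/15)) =-5475/19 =-288.16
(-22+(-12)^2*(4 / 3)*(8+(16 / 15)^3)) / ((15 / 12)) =7861576 / 5625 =1397.61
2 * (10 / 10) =2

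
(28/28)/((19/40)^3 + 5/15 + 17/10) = 192000/410977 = 0.47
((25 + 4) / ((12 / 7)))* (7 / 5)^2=9947 / 300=33.16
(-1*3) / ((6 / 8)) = -4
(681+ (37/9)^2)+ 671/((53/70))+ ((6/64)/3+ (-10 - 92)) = 203613061/137376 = 1482.16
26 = 26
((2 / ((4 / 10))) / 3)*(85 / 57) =425 / 171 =2.49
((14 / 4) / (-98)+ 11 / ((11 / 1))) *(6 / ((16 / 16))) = 81 / 14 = 5.79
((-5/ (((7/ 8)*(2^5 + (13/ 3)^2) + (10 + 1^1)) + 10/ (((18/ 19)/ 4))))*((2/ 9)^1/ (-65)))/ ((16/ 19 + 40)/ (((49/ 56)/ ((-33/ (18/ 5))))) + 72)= -798/ 1622311847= -0.00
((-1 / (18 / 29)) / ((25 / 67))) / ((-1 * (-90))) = -1943 / 40500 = -0.05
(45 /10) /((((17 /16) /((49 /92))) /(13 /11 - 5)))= -37044 /4301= -8.61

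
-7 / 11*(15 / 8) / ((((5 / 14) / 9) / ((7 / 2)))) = -9261 / 88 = -105.24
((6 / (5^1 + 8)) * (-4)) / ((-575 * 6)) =0.00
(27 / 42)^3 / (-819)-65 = -16230841 / 249704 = -65.00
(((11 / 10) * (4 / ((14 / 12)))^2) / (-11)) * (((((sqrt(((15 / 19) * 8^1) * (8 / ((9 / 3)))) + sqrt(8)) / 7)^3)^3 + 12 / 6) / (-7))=490660149067776 * sqrt(2) / 9019051946607605 + 1352657336795136 * sqrt(95) / 171361986985544495 + 576 / 1715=0.49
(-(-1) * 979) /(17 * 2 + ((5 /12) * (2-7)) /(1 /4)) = 267 /7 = 38.14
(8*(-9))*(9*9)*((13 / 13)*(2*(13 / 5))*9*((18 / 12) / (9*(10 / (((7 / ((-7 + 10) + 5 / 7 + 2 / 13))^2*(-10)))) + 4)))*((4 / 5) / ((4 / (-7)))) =1453588723314 / 3174625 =457877.30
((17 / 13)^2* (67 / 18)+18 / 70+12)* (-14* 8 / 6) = -7930892 / 22815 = -347.62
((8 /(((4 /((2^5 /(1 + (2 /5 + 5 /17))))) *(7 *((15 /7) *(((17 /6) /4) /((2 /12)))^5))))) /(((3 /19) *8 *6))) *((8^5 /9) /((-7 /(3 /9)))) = -159383552 /3835868967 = -0.04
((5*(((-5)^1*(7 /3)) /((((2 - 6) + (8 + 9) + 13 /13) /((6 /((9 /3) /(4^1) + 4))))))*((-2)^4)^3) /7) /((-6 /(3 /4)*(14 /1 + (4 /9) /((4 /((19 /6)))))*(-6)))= -18432 /4123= -4.47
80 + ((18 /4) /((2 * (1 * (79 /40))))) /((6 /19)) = 6605 /79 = 83.61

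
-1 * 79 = -79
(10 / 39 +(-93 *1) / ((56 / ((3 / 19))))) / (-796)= 241 / 33030816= 0.00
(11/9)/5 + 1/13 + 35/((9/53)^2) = 6392167/5265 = 1214.09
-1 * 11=-11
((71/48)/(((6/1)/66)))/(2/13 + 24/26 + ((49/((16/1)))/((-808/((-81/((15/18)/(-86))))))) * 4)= -5127265/39596718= -0.13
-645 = -645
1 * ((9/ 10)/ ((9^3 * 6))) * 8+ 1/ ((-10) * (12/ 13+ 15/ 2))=-907/ 88695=-0.01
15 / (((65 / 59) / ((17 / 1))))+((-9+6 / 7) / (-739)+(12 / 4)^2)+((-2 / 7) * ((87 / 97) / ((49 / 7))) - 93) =6732230760 / 45662071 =147.44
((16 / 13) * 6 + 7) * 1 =187 / 13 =14.38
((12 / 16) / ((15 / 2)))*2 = 1 / 5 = 0.20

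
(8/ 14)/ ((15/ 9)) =12/ 35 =0.34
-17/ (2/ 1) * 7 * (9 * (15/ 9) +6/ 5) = -9639/ 10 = -963.90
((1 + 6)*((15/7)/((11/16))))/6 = 40/11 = 3.64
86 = 86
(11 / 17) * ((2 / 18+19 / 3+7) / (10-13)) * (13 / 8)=-17303 / 3672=-4.71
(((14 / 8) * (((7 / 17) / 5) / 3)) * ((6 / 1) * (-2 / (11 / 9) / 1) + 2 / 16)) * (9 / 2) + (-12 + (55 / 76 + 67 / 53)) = -729590577 / 60258880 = -12.11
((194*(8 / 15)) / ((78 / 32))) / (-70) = -12416 / 20475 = -0.61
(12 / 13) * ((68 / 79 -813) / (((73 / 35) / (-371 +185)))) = 5012101080 / 74971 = 66853.86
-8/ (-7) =8/ 7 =1.14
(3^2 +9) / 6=3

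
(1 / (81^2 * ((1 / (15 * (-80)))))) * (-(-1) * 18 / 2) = -400 / 243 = -1.65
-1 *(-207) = 207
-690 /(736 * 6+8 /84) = -7245 /46369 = -0.16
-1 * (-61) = 61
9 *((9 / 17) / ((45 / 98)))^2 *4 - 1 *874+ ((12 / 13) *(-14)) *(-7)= -69099178 / 93925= -735.68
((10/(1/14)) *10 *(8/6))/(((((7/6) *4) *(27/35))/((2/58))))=14000/783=17.88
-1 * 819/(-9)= 91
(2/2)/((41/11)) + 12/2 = 257/41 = 6.27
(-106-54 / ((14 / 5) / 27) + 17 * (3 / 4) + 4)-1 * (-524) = -85.96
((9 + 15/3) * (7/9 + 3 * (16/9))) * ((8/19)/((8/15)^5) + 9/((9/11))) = 621944015/350208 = 1775.93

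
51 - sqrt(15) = 47.13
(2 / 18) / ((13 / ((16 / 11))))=16 / 1287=0.01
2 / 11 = 0.18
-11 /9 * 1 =-11 /9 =-1.22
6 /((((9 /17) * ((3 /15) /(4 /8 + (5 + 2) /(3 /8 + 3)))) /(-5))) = -59075 /81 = -729.32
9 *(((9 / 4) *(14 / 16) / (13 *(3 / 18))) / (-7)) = -243 / 208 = -1.17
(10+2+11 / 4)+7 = 87 / 4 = 21.75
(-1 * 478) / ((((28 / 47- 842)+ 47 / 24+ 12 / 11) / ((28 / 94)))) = 1766688 / 10402309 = 0.17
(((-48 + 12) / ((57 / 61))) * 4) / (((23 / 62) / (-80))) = 14522880 / 437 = 33233.14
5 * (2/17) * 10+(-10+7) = 49/17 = 2.88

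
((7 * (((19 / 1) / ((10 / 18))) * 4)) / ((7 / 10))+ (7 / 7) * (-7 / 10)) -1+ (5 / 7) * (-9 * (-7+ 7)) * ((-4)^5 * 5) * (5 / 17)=13663 / 10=1366.30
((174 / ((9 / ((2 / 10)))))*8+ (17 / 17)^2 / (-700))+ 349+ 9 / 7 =800557 / 2100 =381.22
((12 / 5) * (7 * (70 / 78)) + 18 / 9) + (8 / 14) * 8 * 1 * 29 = 13618 / 91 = 149.65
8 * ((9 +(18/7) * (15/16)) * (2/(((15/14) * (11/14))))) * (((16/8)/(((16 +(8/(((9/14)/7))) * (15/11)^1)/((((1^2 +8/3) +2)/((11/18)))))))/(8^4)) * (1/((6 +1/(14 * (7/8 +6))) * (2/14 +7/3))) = 33534081/68508024832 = 0.00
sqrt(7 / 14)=sqrt(2) / 2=0.71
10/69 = 0.14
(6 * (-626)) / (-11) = 3756 / 11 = 341.45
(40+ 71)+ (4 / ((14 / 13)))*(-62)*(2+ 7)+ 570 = -9741 / 7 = -1391.57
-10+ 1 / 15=-149 / 15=-9.93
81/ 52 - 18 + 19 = 133/ 52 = 2.56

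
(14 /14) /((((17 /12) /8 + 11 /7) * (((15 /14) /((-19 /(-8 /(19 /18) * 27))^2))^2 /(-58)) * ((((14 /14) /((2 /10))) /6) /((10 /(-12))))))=168935501568827 /78661856086560000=0.00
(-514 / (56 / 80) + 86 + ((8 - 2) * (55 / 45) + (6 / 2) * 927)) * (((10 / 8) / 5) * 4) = 44941 / 21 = 2140.05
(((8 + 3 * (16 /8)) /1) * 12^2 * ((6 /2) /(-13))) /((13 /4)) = -24192 /169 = -143.15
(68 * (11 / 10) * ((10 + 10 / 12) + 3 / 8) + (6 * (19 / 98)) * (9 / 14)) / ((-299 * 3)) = -17269319 / 18460260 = -0.94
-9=-9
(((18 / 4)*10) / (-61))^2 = 2025 / 3721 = 0.54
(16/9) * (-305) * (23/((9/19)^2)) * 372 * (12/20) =-1004862272/81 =-12405707.06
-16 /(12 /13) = -52 /3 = -17.33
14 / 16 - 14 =-105 / 8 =-13.12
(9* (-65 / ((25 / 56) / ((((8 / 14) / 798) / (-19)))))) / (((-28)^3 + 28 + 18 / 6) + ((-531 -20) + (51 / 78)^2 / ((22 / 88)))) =-105456 / 47981147165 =-0.00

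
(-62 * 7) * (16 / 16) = -434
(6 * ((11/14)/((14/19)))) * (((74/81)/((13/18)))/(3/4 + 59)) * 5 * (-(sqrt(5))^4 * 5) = -38665000/456729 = -84.66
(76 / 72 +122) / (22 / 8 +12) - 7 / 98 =61489 / 7434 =8.27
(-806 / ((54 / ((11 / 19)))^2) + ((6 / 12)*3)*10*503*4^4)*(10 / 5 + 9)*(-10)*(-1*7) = 391403445123845 / 263169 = 1487270328.66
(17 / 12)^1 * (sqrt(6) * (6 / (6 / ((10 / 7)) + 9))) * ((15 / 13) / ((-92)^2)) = 425 * sqrt(6) / 4841408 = 0.00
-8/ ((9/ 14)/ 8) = -896/ 9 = -99.56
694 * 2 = 1388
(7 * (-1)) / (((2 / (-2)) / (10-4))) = 42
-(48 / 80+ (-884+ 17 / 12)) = 52919 / 60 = 881.98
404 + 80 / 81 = 32804 / 81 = 404.99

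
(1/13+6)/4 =79/52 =1.52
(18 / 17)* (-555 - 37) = -10656 / 17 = -626.82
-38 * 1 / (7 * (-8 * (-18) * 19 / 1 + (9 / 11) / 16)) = -6688 / 3370815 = -0.00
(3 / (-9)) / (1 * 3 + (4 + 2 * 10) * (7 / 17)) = -17 / 657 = -0.03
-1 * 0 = 0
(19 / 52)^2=361 / 2704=0.13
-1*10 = -10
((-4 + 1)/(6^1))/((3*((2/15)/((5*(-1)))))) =25/4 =6.25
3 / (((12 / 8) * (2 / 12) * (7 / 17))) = 204 / 7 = 29.14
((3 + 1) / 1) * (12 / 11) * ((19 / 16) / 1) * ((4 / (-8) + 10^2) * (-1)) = -11343 / 22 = -515.59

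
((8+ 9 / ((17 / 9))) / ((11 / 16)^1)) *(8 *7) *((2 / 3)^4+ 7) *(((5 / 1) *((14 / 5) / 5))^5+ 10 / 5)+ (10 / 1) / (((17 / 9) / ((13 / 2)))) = 1868924688143 / 1434375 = 1302954.03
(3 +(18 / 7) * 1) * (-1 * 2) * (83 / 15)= -2158 / 35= -61.66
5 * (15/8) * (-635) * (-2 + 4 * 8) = -714375/4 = -178593.75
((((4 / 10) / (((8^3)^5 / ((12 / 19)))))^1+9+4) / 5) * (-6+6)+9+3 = 12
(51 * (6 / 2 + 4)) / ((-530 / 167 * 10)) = -59619 / 5300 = -11.25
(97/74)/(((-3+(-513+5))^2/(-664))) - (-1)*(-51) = -492767531/9661477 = -51.00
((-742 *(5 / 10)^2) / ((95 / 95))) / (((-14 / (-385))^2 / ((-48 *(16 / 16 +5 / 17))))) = 148140300 / 17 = 8714135.29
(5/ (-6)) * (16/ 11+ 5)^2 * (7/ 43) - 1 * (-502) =15495001/ 31218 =496.35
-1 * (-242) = 242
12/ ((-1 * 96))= -1/ 8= -0.12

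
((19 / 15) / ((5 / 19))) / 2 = 361 / 150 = 2.41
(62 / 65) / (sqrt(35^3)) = 62 *sqrt(35) / 79625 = 0.00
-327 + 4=-323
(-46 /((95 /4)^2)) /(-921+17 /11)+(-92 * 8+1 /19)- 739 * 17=-606956306952 /45639425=-13298.95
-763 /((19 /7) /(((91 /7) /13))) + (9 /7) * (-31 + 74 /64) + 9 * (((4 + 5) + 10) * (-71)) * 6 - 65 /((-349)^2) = -37927889545905 /518385056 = -73165.48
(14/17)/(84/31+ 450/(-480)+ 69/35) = 0.22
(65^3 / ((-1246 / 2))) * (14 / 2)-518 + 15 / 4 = -1281573 / 356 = -3599.92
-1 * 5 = -5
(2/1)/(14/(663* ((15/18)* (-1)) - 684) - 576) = -2473/712238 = -0.00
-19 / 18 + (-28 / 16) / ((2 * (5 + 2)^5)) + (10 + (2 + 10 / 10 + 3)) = 14.94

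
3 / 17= 0.18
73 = 73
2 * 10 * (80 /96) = 50 /3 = 16.67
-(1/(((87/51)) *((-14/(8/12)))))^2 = -289/370881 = -0.00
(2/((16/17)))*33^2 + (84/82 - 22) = 752153/328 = 2293.15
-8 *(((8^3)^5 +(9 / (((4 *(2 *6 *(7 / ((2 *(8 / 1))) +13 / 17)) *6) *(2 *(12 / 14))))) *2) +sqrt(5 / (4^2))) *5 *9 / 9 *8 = -11045078086126150960 / 981 - 80 *sqrt(5) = -11258999068426428.59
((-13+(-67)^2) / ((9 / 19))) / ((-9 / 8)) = -226784 / 27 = -8399.41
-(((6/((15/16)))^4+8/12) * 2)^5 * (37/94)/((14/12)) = -365443495742314224154964116519539712/2541446685791015625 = -143793492810796982.97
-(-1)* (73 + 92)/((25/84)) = 2772/5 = 554.40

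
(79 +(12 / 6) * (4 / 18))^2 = 511225 / 81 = 6311.42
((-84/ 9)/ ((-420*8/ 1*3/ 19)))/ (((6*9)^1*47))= 19/ 2741040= 0.00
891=891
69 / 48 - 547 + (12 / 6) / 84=-183301 / 336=-545.54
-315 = -315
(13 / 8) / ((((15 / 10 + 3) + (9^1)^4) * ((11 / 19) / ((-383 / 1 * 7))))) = -662207 / 577764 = -1.15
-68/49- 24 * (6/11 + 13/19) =-316444/10241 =-30.90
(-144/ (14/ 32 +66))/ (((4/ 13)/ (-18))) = 134784/ 1063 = 126.80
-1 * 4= -4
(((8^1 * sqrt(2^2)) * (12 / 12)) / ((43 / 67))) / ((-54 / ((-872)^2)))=-407565824 / 1161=-351047.22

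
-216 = -216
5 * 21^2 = 2205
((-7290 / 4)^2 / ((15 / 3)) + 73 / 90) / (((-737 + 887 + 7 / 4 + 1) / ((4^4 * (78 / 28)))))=2186502784 / 705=3101422.39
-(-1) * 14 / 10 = 7 / 5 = 1.40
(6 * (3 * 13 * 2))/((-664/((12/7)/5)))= -702/2905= -0.24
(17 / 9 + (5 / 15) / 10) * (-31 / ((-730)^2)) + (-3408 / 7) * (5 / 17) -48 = -1091209310197 / 5707359000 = -191.19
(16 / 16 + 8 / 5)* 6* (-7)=-546 / 5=-109.20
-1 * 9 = -9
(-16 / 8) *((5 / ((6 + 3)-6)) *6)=-20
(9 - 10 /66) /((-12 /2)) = -146 /99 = -1.47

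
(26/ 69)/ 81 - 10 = -55864/ 5589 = -10.00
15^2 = 225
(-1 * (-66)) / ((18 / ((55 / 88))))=55 / 24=2.29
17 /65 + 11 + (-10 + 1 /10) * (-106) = 68943 /65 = 1060.66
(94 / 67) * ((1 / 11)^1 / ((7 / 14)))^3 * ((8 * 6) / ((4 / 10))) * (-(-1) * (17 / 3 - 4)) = 150400 / 89177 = 1.69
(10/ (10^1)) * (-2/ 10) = -1/ 5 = -0.20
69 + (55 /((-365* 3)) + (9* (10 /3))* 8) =308.95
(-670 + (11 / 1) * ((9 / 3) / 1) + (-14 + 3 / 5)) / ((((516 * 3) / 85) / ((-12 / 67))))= 6.40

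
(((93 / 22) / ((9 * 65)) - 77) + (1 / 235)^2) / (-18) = 3648151597 / 852894900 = 4.28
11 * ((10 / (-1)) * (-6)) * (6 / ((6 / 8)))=5280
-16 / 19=-0.84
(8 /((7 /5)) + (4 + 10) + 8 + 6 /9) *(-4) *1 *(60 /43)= -47680 /301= -158.41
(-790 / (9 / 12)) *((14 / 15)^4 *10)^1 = -48557824 / 6075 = -7993.06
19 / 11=1.73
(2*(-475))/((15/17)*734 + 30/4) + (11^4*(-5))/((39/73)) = -1587174401/11583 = -137026.19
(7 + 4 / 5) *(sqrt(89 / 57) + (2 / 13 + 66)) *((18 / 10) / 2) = 117 *sqrt(5073) / 950 + 2322 / 5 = 473.17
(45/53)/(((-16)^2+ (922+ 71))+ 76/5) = 75/111671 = 0.00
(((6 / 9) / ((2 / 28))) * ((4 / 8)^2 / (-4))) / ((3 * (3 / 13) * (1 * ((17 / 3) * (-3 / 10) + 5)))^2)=-0.11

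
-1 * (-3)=3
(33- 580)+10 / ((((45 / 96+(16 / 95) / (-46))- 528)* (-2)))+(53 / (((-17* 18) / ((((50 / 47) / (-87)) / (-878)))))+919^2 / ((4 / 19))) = 162536570004173366342543 / 40521515385631932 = 4011117.76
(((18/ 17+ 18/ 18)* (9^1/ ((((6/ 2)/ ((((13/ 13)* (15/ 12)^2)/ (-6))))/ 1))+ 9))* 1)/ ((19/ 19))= 9205/ 544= 16.92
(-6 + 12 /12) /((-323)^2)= -5 /104329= -0.00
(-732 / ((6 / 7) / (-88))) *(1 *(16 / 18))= 601216 / 9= 66801.78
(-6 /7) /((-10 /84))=36 /5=7.20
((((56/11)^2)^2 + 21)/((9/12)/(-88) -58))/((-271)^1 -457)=0.02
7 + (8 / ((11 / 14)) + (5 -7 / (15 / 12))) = 912 / 55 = 16.58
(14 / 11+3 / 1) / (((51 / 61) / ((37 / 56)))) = 106079 / 31416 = 3.38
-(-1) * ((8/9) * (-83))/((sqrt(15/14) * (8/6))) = -166 * sqrt(210)/45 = -53.46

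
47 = 47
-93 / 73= -1.27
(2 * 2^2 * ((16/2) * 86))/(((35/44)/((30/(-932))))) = -363264/1631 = -222.72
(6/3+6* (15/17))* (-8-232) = -29760/17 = -1750.59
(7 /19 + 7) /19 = 140 /361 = 0.39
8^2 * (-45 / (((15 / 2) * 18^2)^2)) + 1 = 32789 / 32805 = 1.00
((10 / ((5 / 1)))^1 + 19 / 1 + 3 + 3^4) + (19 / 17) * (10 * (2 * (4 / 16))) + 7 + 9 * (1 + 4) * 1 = 2764 / 17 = 162.59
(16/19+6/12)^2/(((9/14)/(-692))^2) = 6781193104/3249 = 2087163.16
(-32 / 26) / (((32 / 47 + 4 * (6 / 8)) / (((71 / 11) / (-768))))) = 3337 / 1187472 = 0.00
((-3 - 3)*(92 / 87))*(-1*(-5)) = -920 / 29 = -31.72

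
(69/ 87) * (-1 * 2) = -1.59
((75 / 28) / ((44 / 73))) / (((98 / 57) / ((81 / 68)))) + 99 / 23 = 1394190477 / 188831104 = 7.38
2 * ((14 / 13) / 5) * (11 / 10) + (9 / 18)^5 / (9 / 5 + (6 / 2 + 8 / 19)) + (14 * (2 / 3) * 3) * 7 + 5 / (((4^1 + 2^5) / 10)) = 9186174067 / 46425600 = 197.87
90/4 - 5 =35/2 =17.50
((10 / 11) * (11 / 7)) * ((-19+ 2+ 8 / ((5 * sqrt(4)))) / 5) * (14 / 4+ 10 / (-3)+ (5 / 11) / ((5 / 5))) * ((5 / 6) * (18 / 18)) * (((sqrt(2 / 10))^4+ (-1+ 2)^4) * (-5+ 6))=-4797 / 1925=-2.49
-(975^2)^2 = -903687890625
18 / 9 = 2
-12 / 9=-4 / 3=-1.33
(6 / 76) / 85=3 / 3230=0.00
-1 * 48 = -48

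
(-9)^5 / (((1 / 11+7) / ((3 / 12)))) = -216513 / 104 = -2081.86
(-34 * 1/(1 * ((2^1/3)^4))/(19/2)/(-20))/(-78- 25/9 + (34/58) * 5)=-359397/30883360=-0.01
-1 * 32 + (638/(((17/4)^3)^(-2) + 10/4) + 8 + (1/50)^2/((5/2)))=15853893447367/68577293750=231.18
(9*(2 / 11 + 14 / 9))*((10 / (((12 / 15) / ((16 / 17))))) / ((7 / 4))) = 137600 / 1309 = 105.12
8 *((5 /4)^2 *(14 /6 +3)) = 200 /3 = 66.67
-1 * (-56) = 56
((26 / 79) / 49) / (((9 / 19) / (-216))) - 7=-38953 / 3871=-10.06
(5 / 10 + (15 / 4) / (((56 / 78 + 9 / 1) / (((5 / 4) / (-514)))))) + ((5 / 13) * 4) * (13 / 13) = 82559719 / 40519648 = 2.04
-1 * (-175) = 175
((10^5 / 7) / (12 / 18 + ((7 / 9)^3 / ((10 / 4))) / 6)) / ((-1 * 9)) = -121500000 / 53431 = -2273.96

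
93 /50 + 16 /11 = 3.31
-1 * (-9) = 9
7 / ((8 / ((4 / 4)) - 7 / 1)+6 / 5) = 35 / 11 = 3.18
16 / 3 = 5.33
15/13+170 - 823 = -8474/13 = -651.85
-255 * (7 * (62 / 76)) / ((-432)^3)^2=-18445 / 82331271539195904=-0.00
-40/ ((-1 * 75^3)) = 8/ 84375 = 0.00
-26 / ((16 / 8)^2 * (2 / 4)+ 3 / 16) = -416 / 35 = -11.89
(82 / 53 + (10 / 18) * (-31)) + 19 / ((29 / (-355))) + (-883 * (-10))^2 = 77968651.74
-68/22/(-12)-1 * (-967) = 63839/66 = 967.26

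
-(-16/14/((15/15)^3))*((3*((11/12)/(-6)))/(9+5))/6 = -11/1764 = -0.01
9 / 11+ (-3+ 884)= 9700 / 11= 881.82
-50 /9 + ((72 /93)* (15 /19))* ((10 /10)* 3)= -19730 /5301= -3.72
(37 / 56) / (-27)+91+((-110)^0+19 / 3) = 148643 / 1512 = 98.31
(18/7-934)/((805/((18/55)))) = -23472/61985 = -0.38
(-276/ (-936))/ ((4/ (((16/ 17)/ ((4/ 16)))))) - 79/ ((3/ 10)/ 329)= -19146642/ 221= -86636.39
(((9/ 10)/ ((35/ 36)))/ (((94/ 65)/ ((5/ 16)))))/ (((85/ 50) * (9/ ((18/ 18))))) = 585/ 44744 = 0.01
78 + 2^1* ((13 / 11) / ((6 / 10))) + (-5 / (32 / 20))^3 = 868823 / 16896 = 51.42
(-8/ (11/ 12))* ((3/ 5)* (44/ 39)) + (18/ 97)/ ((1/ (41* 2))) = 58692/ 6305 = 9.31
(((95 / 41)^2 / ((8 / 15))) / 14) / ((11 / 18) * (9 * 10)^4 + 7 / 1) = 135375 / 7548767157904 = 0.00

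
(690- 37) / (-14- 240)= -653 / 254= -2.57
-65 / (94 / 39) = -2535 / 94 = -26.97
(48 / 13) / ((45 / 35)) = 112 / 39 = 2.87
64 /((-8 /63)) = -504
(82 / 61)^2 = 1.81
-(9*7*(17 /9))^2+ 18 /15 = -70799 /5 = -14159.80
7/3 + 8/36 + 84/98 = 215/63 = 3.41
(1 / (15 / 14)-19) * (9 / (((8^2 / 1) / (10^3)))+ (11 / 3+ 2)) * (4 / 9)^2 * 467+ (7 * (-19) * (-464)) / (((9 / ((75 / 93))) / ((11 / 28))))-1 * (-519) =-27245065969 / 112995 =-241117.45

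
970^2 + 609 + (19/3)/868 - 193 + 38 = 2451285835/2604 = 941354.01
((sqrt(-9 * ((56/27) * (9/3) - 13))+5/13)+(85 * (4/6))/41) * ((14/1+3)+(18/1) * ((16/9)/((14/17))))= 1104575/11193+391 * sqrt(61)/7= 534.94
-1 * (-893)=893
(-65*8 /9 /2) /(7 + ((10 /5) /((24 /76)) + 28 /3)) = -65 /51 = -1.27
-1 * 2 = -2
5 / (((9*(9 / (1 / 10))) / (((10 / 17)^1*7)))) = 35 / 1377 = 0.03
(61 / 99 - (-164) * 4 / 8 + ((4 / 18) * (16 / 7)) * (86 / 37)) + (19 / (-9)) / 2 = 4243135 / 51282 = 82.74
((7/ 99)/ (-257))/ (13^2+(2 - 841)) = 7/ 17046810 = 0.00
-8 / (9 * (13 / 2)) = -16 / 117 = -0.14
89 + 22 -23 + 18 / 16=713 / 8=89.12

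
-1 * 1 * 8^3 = -512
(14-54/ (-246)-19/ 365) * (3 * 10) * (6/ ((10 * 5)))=3816288/ 74825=51.00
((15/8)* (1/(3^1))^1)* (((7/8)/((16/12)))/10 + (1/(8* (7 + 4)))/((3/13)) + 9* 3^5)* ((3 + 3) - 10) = -23095933/4224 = -5467.79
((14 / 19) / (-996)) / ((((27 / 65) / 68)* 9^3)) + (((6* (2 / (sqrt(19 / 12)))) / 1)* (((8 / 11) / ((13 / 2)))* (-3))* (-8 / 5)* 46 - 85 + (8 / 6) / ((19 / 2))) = 150.74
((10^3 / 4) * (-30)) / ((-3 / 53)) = 132500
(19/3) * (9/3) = 19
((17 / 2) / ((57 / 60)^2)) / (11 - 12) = -3400 / 361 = -9.42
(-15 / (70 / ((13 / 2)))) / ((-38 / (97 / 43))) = 3783 / 45752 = 0.08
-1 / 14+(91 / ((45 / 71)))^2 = 584421269 / 28350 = 20614.51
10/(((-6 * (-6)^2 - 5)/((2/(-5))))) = 4/221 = 0.02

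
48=48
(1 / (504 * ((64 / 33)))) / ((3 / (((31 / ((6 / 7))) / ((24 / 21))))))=2387 / 221184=0.01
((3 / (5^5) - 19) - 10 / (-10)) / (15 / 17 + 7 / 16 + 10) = -15299184 / 9621875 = -1.59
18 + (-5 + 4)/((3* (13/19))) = 683/39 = 17.51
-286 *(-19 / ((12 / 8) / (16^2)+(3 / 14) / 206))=2005971968 / 2547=787582.24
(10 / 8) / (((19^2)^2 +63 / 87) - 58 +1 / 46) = 0.00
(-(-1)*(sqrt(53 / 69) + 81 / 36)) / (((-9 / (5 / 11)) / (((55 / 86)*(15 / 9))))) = -125 / 1032-125*sqrt(3657) / 160218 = -0.17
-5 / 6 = -0.83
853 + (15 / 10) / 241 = 411149 / 482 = 853.01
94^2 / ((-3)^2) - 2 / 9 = 8834 / 9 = 981.56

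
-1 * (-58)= 58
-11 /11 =-1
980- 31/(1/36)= -136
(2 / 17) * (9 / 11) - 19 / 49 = -2671 / 9163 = -0.29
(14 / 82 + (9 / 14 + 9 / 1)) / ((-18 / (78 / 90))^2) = 0.02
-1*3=-3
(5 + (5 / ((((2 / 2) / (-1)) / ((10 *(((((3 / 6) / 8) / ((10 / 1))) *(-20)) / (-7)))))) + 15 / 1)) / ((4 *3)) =535 / 336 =1.59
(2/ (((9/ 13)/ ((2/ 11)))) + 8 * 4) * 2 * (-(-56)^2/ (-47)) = 20195840/ 4653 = 4340.39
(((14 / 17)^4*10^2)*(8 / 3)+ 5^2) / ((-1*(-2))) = 36996875 / 501126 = 73.83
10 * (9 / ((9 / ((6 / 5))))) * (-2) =-24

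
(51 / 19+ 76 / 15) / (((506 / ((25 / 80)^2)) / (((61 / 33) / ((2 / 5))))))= 3368725 / 487314432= 0.01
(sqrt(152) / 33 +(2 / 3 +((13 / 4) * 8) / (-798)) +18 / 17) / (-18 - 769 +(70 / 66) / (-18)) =-0.00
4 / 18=2 / 9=0.22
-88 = -88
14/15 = 0.93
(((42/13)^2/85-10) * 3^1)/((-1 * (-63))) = -141886/301665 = -0.47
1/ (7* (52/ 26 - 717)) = -1/ 5005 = -0.00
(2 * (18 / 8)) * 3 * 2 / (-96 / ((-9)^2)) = -22.78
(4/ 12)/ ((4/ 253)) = 253/ 12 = 21.08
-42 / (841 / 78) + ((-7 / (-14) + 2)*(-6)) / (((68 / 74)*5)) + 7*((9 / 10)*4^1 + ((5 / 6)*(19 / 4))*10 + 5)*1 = 283186339 / 857820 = 330.12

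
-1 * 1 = -1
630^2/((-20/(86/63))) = -27090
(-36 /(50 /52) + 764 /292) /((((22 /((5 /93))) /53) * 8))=-3368309 /5974320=-0.56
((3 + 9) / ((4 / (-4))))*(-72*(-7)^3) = -296352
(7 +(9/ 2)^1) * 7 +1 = 163/ 2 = 81.50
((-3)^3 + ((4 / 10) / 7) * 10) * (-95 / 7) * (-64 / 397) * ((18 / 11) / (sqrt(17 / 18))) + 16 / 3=16 / 3-60739200 * sqrt(34) / 3637711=-92.03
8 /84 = 2 /21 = 0.10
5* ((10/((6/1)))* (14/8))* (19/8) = 3325/96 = 34.64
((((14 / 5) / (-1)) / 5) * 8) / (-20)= 28 / 125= 0.22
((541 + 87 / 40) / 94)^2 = 472062529 / 14137600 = 33.39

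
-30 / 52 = -0.58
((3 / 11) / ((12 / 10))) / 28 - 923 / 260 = -10909 / 3080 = -3.54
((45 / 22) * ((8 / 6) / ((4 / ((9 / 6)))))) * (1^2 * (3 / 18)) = 15 / 88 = 0.17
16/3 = 5.33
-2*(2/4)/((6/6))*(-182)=182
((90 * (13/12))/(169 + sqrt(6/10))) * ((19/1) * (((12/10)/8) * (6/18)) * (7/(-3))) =-1461005/1142416 + 1729 * sqrt(15)/1142416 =-1.27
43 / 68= 0.63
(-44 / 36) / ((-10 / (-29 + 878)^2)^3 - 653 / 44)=20139514351209764676 / 244545301326569851853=0.08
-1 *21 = -21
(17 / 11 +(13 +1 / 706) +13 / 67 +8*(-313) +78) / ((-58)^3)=1254631157 / 101521066064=0.01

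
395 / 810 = 79 / 162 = 0.49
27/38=0.71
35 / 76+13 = 1023 / 76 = 13.46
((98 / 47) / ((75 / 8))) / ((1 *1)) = 784 / 3525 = 0.22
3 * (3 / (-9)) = -1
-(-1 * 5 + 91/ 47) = 144/ 47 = 3.06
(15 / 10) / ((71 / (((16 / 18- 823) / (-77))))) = 1057 / 4686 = 0.23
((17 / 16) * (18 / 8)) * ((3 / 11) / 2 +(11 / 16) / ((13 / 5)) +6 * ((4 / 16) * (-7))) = -3535371 / 146432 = -24.14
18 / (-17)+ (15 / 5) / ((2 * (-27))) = -341 / 306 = -1.11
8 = 8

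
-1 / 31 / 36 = -1 / 1116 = -0.00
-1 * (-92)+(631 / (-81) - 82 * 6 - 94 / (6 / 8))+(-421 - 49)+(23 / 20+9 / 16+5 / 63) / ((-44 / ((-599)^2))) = -2833187309 / 181440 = -15615.01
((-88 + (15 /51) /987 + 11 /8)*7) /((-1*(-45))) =-11627807 /862920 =-13.47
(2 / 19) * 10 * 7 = 140 / 19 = 7.37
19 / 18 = 1.06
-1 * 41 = -41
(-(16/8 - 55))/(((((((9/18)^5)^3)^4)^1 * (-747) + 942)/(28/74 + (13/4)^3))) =5231147139972944887808/2678928408104469631591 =1.95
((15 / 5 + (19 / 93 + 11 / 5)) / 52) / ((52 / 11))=27643 / 1257360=0.02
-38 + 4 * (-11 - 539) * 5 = -11038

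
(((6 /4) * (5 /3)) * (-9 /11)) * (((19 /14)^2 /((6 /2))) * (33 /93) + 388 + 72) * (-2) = 125832765 /66836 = 1882.71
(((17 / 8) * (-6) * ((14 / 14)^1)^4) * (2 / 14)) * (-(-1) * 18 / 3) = -153 / 14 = -10.93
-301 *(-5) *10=15050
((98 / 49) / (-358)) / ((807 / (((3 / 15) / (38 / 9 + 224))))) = -3 / 494510770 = -0.00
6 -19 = -13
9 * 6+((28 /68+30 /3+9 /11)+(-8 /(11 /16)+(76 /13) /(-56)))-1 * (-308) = 12302923 /34034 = 361.49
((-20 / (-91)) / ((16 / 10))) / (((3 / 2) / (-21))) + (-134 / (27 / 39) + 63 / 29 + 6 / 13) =-654322 / 3393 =-192.84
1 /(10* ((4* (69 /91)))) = 91 /2760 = 0.03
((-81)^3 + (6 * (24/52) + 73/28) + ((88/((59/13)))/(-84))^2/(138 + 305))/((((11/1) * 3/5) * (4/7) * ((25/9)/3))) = -152183.84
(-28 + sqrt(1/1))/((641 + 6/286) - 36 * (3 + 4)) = -3861/55630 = -0.07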